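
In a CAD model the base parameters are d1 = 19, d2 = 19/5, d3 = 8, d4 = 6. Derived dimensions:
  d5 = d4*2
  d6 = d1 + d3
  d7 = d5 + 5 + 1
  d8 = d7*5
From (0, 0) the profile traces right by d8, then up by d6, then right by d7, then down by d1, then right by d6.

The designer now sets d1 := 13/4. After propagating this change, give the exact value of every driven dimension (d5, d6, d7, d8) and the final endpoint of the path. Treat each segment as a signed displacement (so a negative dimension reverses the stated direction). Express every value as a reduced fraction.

d5 = 12
d6 = 45/4
d7 = 18
d8 = 90
endpoint = (477/4, 8)

Apply edit: d1 := 13/4
  d5 = d4*2 = 12
  d6 = d1 + d3 = 45/4
  d7 = d5 + 5 + 1 = 18
  d8 = d7*5 = 90
Walk from origin (0, 0):
  seg 1: right by d8 = 90 → (90, 0)
  seg 2: up by d6 = 45/4 → (90, 45/4)
  seg 3: right by d7 = 18 → (108, 45/4)
  seg 4: down by d1 = 13/4 → (108, 8)
  seg 5: right by d6 = 45/4 → (477/4, 8)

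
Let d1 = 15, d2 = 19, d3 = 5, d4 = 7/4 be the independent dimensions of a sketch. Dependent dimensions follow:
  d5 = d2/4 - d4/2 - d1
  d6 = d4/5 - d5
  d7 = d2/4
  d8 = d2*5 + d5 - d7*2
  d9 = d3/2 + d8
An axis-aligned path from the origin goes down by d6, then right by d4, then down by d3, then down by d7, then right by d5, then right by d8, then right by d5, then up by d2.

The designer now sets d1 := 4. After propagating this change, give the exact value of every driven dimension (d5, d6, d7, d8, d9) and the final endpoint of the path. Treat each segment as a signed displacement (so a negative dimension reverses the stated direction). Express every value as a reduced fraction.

d5 = -1/8
d6 = 19/40
d7 = 19/4
d8 = 683/8
d9 = 703/8
endpoint = (695/8, 351/40)

Apply edit: d1 := 4
  d5 = d2/4 - d4/2 - d1 = -1/8
  d6 = d4/5 - d5 = 19/40
  d7 = d2/4 = 19/4
  d8 = d2*5 + d5 - d7*2 = 683/8
  d9 = d3/2 + d8 = 703/8
Walk from origin (0, 0):
  seg 1: down by d6 = 19/40 → (0, -19/40)
  seg 2: right by d4 = 7/4 → (7/4, -19/40)
  seg 3: down by d3 = 5 → (7/4, -219/40)
  seg 4: down by d7 = 19/4 → (7/4, -409/40)
  seg 5: right by d5 = -1/8 → (13/8, -409/40)
  seg 6: right by d8 = 683/8 → (87, -409/40)
  seg 7: right by d5 = -1/8 → (695/8, -409/40)
  seg 8: up by d2 = 19 → (695/8, 351/40)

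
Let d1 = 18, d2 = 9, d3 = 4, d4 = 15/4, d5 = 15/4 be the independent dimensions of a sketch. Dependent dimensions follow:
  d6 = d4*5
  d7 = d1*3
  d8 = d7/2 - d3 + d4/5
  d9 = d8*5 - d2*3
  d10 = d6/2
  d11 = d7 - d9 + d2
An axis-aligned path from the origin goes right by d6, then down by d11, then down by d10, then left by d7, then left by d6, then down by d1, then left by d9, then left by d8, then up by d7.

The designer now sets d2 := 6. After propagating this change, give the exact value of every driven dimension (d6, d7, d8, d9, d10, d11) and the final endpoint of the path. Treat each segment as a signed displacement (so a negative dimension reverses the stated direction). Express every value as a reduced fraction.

d6 = 75/4
d7 = 54
d8 = 95/4
d9 = 403/4
d10 = 75/8
d11 = -163/4
endpoint = (-357/2, 539/8)

Apply edit: d2 := 6
  d6 = d4*5 = 75/4
  d7 = d1*3 = 54
  d8 = d7/2 - d3 + d4/5 = 95/4
  d9 = d8*5 - d2*3 = 403/4
  d10 = d6/2 = 75/8
  d11 = d7 - d9 + d2 = -163/4
Walk from origin (0, 0):
  seg 1: right by d6 = 75/4 → (75/4, 0)
  seg 2: down by d11 = -163/4 → (75/4, 163/4)
  seg 3: down by d10 = 75/8 → (75/4, 251/8)
  seg 4: left by d7 = 54 → (-141/4, 251/8)
  seg 5: left by d6 = 75/4 → (-54, 251/8)
  seg 6: down by d1 = 18 → (-54, 107/8)
  seg 7: left by d9 = 403/4 → (-619/4, 107/8)
  seg 8: left by d8 = 95/4 → (-357/2, 107/8)
  seg 9: up by d7 = 54 → (-357/2, 539/8)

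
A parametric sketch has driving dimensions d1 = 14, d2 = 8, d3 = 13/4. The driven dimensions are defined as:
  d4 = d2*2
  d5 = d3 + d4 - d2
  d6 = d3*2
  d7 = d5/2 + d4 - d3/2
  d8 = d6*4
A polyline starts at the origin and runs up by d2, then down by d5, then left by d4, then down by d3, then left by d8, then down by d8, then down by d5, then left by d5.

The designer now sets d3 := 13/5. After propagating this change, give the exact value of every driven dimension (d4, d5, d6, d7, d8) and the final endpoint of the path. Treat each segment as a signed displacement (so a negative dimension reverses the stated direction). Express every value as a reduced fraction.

d4 = 16
d5 = 53/5
d6 = 26/5
d7 = 20
d8 = 104/5
endpoint = (-237/5, -183/5)

Apply edit: d3 := 13/5
  d4 = d2*2 = 16
  d5 = d3 + d4 - d2 = 53/5
  d6 = d3*2 = 26/5
  d7 = d5/2 + d4 - d3/2 = 20
  d8 = d6*4 = 104/5
Walk from origin (0, 0):
  seg 1: up by d2 = 8 → (0, 8)
  seg 2: down by d5 = 53/5 → (0, -13/5)
  seg 3: left by d4 = 16 → (-16, -13/5)
  seg 4: down by d3 = 13/5 → (-16, -26/5)
  seg 5: left by d8 = 104/5 → (-184/5, -26/5)
  seg 6: down by d8 = 104/5 → (-184/5, -26)
  seg 7: down by d5 = 53/5 → (-184/5, -183/5)
  seg 8: left by d5 = 53/5 → (-237/5, -183/5)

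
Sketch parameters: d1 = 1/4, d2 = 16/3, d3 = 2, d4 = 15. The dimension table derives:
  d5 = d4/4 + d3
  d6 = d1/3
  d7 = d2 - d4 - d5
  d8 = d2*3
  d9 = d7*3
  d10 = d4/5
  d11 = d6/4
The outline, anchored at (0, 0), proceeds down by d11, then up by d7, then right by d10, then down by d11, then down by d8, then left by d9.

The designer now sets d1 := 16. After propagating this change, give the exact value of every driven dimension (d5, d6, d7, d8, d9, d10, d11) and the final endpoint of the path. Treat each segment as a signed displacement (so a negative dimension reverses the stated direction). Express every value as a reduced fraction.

d5 = 23/4
d6 = 16/3
d7 = -185/12
d8 = 16
d9 = -185/4
d10 = 3
d11 = 4/3
endpoint = (197/4, -409/12)

Apply edit: d1 := 16
  d5 = d4/4 + d3 = 23/4
  d6 = d1/3 = 16/3
  d7 = d2 - d4 - d5 = -185/12
  d8 = d2*3 = 16
  d9 = d7*3 = -185/4
  d10 = d4/5 = 3
  d11 = d6/4 = 4/3
Walk from origin (0, 0):
  seg 1: down by d11 = 4/3 → (0, -4/3)
  seg 2: up by d7 = -185/12 → (0, -67/4)
  seg 3: right by d10 = 3 → (3, -67/4)
  seg 4: down by d11 = 4/3 → (3, -217/12)
  seg 5: down by d8 = 16 → (3, -409/12)
  seg 6: left by d9 = -185/4 → (197/4, -409/12)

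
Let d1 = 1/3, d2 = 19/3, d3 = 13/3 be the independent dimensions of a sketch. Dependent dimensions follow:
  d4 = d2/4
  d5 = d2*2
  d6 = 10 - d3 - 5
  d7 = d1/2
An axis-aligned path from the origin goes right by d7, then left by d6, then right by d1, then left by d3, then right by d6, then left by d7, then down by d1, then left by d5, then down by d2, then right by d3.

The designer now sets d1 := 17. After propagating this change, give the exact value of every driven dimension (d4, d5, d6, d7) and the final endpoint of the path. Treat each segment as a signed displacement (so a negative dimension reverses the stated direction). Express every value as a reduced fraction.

d4 = 19/12
d5 = 38/3
d6 = 2/3
d7 = 17/2
endpoint = (13/3, -70/3)

Apply edit: d1 := 17
  d4 = d2/4 = 19/12
  d5 = d2*2 = 38/3
  d6 = 10 - d3 - 5 = 2/3
  d7 = d1/2 = 17/2
Walk from origin (0, 0):
  seg 1: right by d7 = 17/2 → (17/2, 0)
  seg 2: left by d6 = 2/3 → (47/6, 0)
  seg 3: right by d1 = 17 → (149/6, 0)
  seg 4: left by d3 = 13/3 → (41/2, 0)
  seg 5: right by d6 = 2/3 → (127/6, 0)
  seg 6: left by d7 = 17/2 → (38/3, 0)
  seg 7: down by d1 = 17 → (38/3, -17)
  seg 8: left by d5 = 38/3 → (0, -17)
  seg 9: down by d2 = 19/3 → (0, -70/3)
  seg 10: right by d3 = 13/3 → (13/3, -70/3)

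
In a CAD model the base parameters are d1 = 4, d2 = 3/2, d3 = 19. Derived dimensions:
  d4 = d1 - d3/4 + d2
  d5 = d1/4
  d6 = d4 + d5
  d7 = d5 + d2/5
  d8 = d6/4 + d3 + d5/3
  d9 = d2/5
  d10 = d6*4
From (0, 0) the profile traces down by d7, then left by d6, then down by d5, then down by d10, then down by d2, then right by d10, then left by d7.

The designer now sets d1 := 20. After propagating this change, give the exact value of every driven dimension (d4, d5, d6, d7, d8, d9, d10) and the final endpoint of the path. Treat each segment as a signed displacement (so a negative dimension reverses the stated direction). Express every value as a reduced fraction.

d4 = 67/4
d5 = 5
d6 = 87/4
d7 = 53/10
d8 = 1253/48
d9 = 3/10
d10 = 87
endpoint = (1199/20, -494/5)

Apply edit: d1 := 20
  d4 = d1 - d3/4 + d2 = 67/4
  d5 = d1/4 = 5
  d6 = d4 + d5 = 87/4
  d7 = d5 + d2/5 = 53/10
  d8 = d6/4 + d3 + d5/3 = 1253/48
  d9 = d2/5 = 3/10
  d10 = d6*4 = 87
Walk from origin (0, 0):
  seg 1: down by d7 = 53/10 → (0, -53/10)
  seg 2: left by d6 = 87/4 → (-87/4, -53/10)
  seg 3: down by d5 = 5 → (-87/4, -103/10)
  seg 4: down by d10 = 87 → (-87/4, -973/10)
  seg 5: down by d2 = 3/2 → (-87/4, -494/5)
  seg 6: right by d10 = 87 → (261/4, -494/5)
  seg 7: left by d7 = 53/10 → (1199/20, -494/5)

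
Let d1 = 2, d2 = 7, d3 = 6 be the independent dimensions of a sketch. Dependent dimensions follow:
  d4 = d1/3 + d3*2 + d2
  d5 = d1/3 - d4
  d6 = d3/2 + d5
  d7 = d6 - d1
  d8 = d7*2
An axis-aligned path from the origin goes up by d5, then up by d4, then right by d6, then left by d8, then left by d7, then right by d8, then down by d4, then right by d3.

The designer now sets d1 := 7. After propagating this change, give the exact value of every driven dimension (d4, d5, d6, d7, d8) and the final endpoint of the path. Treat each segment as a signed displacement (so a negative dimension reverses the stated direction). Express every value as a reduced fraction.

d4 = 64/3
d5 = -19
d6 = -16
d7 = -23
d8 = -46
endpoint = (13, -19)

Apply edit: d1 := 7
  d4 = d1/3 + d3*2 + d2 = 64/3
  d5 = d1/3 - d4 = -19
  d6 = d3/2 + d5 = -16
  d7 = d6 - d1 = -23
  d8 = d7*2 = -46
Walk from origin (0, 0):
  seg 1: up by d5 = -19 → (0, -19)
  seg 2: up by d4 = 64/3 → (0, 7/3)
  seg 3: right by d6 = -16 → (-16, 7/3)
  seg 4: left by d8 = -46 → (30, 7/3)
  seg 5: left by d7 = -23 → (53, 7/3)
  seg 6: right by d8 = -46 → (7, 7/3)
  seg 7: down by d4 = 64/3 → (7, -19)
  seg 8: right by d3 = 6 → (13, -19)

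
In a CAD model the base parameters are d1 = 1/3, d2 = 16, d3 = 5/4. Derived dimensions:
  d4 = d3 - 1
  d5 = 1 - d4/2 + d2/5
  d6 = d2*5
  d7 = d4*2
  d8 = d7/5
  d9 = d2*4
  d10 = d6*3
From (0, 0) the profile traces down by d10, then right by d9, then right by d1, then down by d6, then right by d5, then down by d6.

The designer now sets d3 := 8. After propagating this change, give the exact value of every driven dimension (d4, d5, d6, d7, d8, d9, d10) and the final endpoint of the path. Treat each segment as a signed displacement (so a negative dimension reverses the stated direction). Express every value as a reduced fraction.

d4 = 7
d5 = 7/10
d6 = 80
d7 = 14
d8 = 14/5
d9 = 64
d10 = 240
endpoint = (1951/30, -400)

Apply edit: d3 := 8
  d4 = d3 - 1 = 7
  d5 = 1 - d4/2 + d2/5 = 7/10
  d6 = d2*5 = 80
  d7 = d4*2 = 14
  d8 = d7/5 = 14/5
  d9 = d2*4 = 64
  d10 = d6*3 = 240
Walk from origin (0, 0):
  seg 1: down by d10 = 240 → (0, -240)
  seg 2: right by d9 = 64 → (64, -240)
  seg 3: right by d1 = 1/3 → (193/3, -240)
  seg 4: down by d6 = 80 → (193/3, -320)
  seg 5: right by d5 = 7/10 → (1951/30, -320)
  seg 6: down by d6 = 80 → (1951/30, -400)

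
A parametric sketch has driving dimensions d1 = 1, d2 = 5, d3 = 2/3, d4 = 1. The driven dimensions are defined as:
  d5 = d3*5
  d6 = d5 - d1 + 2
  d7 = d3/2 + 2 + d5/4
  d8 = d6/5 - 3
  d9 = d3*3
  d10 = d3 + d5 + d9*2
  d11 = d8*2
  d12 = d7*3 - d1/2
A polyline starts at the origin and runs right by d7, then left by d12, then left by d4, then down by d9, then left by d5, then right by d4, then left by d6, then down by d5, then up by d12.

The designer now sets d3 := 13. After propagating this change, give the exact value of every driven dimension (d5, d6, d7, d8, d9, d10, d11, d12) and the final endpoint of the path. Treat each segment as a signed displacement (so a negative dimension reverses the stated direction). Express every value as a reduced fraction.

d5 = 65
d6 = 66
d7 = 99/4
d8 = 51/5
d9 = 39
d10 = 156
d11 = 102/5
d12 = 295/4
endpoint = (-180, -121/4)

Apply edit: d3 := 13
  d5 = d3*5 = 65
  d6 = d5 - d1 + 2 = 66
  d7 = d3/2 + 2 + d5/4 = 99/4
  d8 = d6/5 - 3 = 51/5
  d9 = d3*3 = 39
  d10 = d3 + d5 + d9*2 = 156
  d11 = d8*2 = 102/5
  d12 = d7*3 - d1/2 = 295/4
Walk from origin (0, 0):
  seg 1: right by d7 = 99/4 → (99/4, 0)
  seg 2: left by d12 = 295/4 → (-49, 0)
  seg 3: left by d4 = 1 → (-50, 0)
  seg 4: down by d9 = 39 → (-50, -39)
  seg 5: left by d5 = 65 → (-115, -39)
  seg 6: right by d4 = 1 → (-114, -39)
  seg 7: left by d6 = 66 → (-180, -39)
  seg 8: down by d5 = 65 → (-180, -104)
  seg 9: up by d12 = 295/4 → (-180, -121/4)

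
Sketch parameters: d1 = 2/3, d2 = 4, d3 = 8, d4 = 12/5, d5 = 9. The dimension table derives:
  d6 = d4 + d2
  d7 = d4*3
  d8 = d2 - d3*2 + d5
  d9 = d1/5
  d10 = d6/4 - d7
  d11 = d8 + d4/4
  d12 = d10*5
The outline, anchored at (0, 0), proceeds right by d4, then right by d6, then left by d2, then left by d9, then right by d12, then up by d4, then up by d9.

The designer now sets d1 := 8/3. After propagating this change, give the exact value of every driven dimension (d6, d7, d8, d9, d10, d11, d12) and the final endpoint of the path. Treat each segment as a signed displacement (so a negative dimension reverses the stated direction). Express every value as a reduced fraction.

d6 = 32/5
d7 = 36/5
d8 = -3
d9 = 8/15
d10 = -28/5
d11 = -12/5
d12 = -28
endpoint = (-356/15, 44/15)

Apply edit: d1 := 8/3
  d6 = d4 + d2 = 32/5
  d7 = d4*3 = 36/5
  d8 = d2 - d3*2 + d5 = -3
  d9 = d1/5 = 8/15
  d10 = d6/4 - d7 = -28/5
  d11 = d8 + d4/4 = -12/5
  d12 = d10*5 = -28
Walk from origin (0, 0):
  seg 1: right by d4 = 12/5 → (12/5, 0)
  seg 2: right by d6 = 32/5 → (44/5, 0)
  seg 3: left by d2 = 4 → (24/5, 0)
  seg 4: left by d9 = 8/15 → (64/15, 0)
  seg 5: right by d12 = -28 → (-356/15, 0)
  seg 6: up by d4 = 12/5 → (-356/15, 12/5)
  seg 7: up by d9 = 8/15 → (-356/15, 44/15)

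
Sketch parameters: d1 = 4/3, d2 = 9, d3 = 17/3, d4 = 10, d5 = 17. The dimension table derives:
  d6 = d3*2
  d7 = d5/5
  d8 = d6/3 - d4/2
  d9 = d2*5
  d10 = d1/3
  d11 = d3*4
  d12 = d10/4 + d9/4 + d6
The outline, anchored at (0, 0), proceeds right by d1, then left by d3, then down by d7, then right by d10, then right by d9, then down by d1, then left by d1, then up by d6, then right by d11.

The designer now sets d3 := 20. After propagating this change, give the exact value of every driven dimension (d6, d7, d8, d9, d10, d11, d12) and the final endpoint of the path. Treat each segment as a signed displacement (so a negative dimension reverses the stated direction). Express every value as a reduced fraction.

Apply edit: d3 := 20
  d6 = d3*2 = 40
  d7 = d5/5 = 17/5
  d8 = d6/3 - d4/2 = 25/3
  d9 = d2*5 = 45
  d10 = d1/3 = 4/9
  d11 = d3*4 = 80
  d12 = d10/4 + d9/4 + d6 = 1849/36
Walk from origin (0, 0):
  seg 1: right by d1 = 4/3 → (4/3, 0)
  seg 2: left by d3 = 20 → (-56/3, 0)
  seg 3: down by d7 = 17/5 → (-56/3, -17/5)
  seg 4: right by d10 = 4/9 → (-164/9, -17/5)
  seg 5: right by d9 = 45 → (241/9, -17/5)
  seg 6: down by d1 = 4/3 → (241/9, -71/15)
  seg 7: left by d1 = 4/3 → (229/9, -71/15)
  seg 8: up by d6 = 40 → (229/9, 529/15)
  seg 9: right by d11 = 80 → (949/9, 529/15)

d6 = 40
d7 = 17/5
d8 = 25/3
d9 = 45
d10 = 4/9
d11 = 80
d12 = 1849/36
endpoint = (949/9, 529/15)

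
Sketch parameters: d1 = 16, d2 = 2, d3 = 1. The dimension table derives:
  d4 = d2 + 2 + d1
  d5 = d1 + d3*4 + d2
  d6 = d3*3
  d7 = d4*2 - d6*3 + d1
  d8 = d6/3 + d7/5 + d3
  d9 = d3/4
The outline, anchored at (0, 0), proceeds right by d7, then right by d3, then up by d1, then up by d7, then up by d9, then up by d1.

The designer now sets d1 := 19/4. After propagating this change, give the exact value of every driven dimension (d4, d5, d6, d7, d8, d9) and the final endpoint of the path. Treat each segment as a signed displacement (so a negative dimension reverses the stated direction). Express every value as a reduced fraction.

Apply edit: d1 := 19/4
  d4 = d2 + 2 + d1 = 35/4
  d5 = d1 + d3*4 + d2 = 43/4
  d6 = d3*3 = 3
  d7 = d4*2 - d6*3 + d1 = 53/4
  d8 = d6/3 + d7/5 + d3 = 93/20
  d9 = d3/4 = 1/4
Walk from origin (0, 0):
  seg 1: right by d7 = 53/4 → (53/4, 0)
  seg 2: right by d3 = 1 → (57/4, 0)
  seg 3: up by d1 = 19/4 → (57/4, 19/4)
  seg 4: up by d7 = 53/4 → (57/4, 18)
  seg 5: up by d9 = 1/4 → (57/4, 73/4)
  seg 6: up by d1 = 19/4 → (57/4, 23)

d4 = 35/4
d5 = 43/4
d6 = 3
d7 = 53/4
d8 = 93/20
d9 = 1/4
endpoint = (57/4, 23)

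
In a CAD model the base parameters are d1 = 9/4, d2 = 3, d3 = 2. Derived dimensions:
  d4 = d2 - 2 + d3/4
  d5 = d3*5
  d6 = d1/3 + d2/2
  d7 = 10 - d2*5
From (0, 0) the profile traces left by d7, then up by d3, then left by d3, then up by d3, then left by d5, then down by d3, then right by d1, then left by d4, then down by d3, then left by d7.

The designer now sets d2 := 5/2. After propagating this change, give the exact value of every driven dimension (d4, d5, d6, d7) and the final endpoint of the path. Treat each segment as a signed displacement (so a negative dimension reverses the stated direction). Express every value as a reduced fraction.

d4 = 1
d5 = 10
d6 = 2
d7 = -5/2
endpoint = (-23/4, 0)

Apply edit: d2 := 5/2
  d4 = d2 - 2 + d3/4 = 1
  d5 = d3*5 = 10
  d6 = d1/3 + d2/2 = 2
  d7 = 10 - d2*5 = -5/2
Walk from origin (0, 0):
  seg 1: left by d7 = -5/2 → (5/2, 0)
  seg 2: up by d3 = 2 → (5/2, 2)
  seg 3: left by d3 = 2 → (1/2, 2)
  seg 4: up by d3 = 2 → (1/2, 4)
  seg 5: left by d5 = 10 → (-19/2, 4)
  seg 6: down by d3 = 2 → (-19/2, 2)
  seg 7: right by d1 = 9/4 → (-29/4, 2)
  seg 8: left by d4 = 1 → (-33/4, 2)
  seg 9: down by d3 = 2 → (-33/4, 0)
  seg 10: left by d7 = -5/2 → (-23/4, 0)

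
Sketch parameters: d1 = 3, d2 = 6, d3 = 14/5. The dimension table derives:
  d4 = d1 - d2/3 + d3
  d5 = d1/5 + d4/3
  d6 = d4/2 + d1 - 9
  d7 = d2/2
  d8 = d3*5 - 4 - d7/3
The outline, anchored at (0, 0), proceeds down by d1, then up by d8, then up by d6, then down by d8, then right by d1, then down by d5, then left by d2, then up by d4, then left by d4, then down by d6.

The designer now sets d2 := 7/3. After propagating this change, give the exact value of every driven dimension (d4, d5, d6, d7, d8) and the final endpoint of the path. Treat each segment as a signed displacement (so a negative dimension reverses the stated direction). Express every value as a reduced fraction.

Apply edit: d2 := 7/3
  d4 = d1 - d2/3 + d3 = 226/45
  d5 = d1/5 + d4/3 = 307/135
  d6 = d4/2 + d1 - 9 = -157/45
  d7 = d2/2 = 7/6
  d8 = d3*5 - 4 - d7/3 = 173/18
Walk from origin (0, 0):
  seg 1: down by d1 = 3 → (0, -3)
  seg 2: up by d8 = 173/18 → (0, 119/18)
  seg 3: up by d6 = -157/45 → (0, 281/90)
  seg 4: down by d8 = 173/18 → (0, -292/45)
  seg 5: right by d1 = 3 → (3, -292/45)
  seg 6: down by d5 = 307/135 → (3, -1183/135)
  seg 7: left by d2 = 7/3 → (2/3, -1183/135)
  seg 8: up by d4 = 226/45 → (2/3, -101/27)
  seg 9: left by d4 = 226/45 → (-196/45, -101/27)
  seg 10: down by d6 = -157/45 → (-196/45, -34/135)

d4 = 226/45
d5 = 307/135
d6 = -157/45
d7 = 7/6
d8 = 173/18
endpoint = (-196/45, -34/135)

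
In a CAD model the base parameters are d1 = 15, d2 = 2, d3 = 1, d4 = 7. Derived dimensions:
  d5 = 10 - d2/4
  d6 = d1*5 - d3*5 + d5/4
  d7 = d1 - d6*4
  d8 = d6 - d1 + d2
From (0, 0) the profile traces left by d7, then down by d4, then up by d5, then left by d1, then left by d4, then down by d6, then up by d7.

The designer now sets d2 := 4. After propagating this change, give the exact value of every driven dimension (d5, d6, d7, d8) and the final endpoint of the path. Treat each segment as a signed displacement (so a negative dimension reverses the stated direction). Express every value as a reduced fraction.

d5 = 9
d6 = 289/4
d7 = -274
d8 = 245/4
endpoint = (252, -1377/4)

Apply edit: d2 := 4
  d5 = 10 - d2/4 = 9
  d6 = d1*5 - d3*5 + d5/4 = 289/4
  d7 = d1 - d6*4 = -274
  d8 = d6 - d1 + d2 = 245/4
Walk from origin (0, 0):
  seg 1: left by d7 = -274 → (274, 0)
  seg 2: down by d4 = 7 → (274, -7)
  seg 3: up by d5 = 9 → (274, 2)
  seg 4: left by d1 = 15 → (259, 2)
  seg 5: left by d4 = 7 → (252, 2)
  seg 6: down by d6 = 289/4 → (252, -281/4)
  seg 7: up by d7 = -274 → (252, -1377/4)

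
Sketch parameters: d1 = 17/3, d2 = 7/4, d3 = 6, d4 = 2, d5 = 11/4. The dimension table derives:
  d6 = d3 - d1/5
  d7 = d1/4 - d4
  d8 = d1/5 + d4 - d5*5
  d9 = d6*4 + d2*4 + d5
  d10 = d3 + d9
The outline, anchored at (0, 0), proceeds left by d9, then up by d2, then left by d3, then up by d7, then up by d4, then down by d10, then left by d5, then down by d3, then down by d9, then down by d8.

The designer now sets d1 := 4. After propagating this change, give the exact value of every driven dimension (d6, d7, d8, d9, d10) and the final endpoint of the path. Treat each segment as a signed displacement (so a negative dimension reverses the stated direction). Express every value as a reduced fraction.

Apply edit: d1 := 4
  d6 = d3 - d1/5 = 26/5
  d7 = d1/4 - d4 = -1
  d8 = d1/5 + d4 - d5*5 = -219/20
  d9 = d6*4 + d2*4 + d5 = 611/20
  d10 = d3 + d9 = 731/20
Walk from origin (0, 0):
  seg 1: left by d9 = 611/20 → (-611/20, 0)
  seg 2: up by d2 = 7/4 → (-611/20, 7/4)
  seg 3: left by d3 = 6 → (-731/20, 7/4)
  seg 4: up by d7 = -1 → (-731/20, 3/4)
  seg 5: up by d4 = 2 → (-731/20, 11/4)
  seg 6: down by d10 = 731/20 → (-731/20, -169/5)
  seg 7: left by d5 = 11/4 → (-393/10, -169/5)
  seg 8: down by d3 = 6 → (-393/10, -199/5)
  seg 9: down by d9 = 611/20 → (-393/10, -1407/20)
  seg 10: down by d8 = -219/20 → (-393/10, -297/5)

d6 = 26/5
d7 = -1
d8 = -219/20
d9 = 611/20
d10 = 731/20
endpoint = (-393/10, -297/5)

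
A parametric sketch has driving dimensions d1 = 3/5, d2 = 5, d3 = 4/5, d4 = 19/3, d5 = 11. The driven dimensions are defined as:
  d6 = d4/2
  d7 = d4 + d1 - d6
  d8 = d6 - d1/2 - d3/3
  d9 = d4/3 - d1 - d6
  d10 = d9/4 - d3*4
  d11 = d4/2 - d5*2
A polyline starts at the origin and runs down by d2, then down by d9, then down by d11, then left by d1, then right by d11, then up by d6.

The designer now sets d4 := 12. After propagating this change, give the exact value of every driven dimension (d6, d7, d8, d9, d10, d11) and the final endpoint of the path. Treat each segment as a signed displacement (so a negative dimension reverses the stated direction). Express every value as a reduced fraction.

Apply edit: d4 := 12
  d6 = d4/2 = 6
  d7 = d4 + d1 - d6 = 33/5
  d8 = d6 - d1/2 - d3/3 = 163/30
  d9 = d4/3 - d1 - d6 = -13/5
  d10 = d9/4 - d3*4 = -77/20
  d11 = d4/2 - d5*2 = -16
Walk from origin (0, 0):
  seg 1: down by d2 = 5 → (0, -5)
  seg 2: down by d9 = -13/5 → (0, -12/5)
  seg 3: down by d11 = -16 → (0, 68/5)
  seg 4: left by d1 = 3/5 → (-3/5, 68/5)
  seg 5: right by d11 = -16 → (-83/5, 68/5)
  seg 6: up by d6 = 6 → (-83/5, 98/5)

d6 = 6
d7 = 33/5
d8 = 163/30
d9 = -13/5
d10 = -77/20
d11 = -16
endpoint = (-83/5, 98/5)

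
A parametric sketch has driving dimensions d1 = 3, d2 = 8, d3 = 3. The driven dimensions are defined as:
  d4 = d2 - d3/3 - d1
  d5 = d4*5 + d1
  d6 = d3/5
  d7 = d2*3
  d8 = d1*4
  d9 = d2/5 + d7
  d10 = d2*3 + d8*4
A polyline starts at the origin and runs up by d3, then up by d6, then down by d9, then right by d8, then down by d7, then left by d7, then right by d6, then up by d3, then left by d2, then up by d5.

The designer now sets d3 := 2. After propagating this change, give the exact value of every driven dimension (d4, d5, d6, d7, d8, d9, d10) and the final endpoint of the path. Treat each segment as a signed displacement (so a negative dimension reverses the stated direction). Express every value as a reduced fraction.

d4 = 13/3
d5 = 74/3
d6 = 2/5
d7 = 24
d8 = 12
d9 = 128/5
d10 = 72
endpoint = (-98/5, -308/15)

Apply edit: d3 := 2
  d4 = d2 - d3/3 - d1 = 13/3
  d5 = d4*5 + d1 = 74/3
  d6 = d3/5 = 2/5
  d7 = d2*3 = 24
  d8 = d1*4 = 12
  d9 = d2/5 + d7 = 128/5
  d10 = d2*3 + d8*4 = 72
Walk from origin (0, 0):
  seg 1: up by d3 = 2 → (0, 2)
  seg 2: up by d6 = 2/5 → (0, 12/5)
  seg 3: down by d9 = 128/5 → (0, -116/5)
  seg 4: right by d8 = 12 → (12, -116/5)
  seg 5: down by d7 = 24 → (12, -236/5)
  seg 6: left by d7 = 24 → (-12, -236/5)
  seg 7: right by d6 = 2/5 → (-58/5, -236/5)
  seg 8: up by d3 = 2 → (-58/5, -226/5)
  seg 9: left by d2 = 8 → (-98/5, -226/5)
  seg 10: up by d5 = 74/3 → (-98/5, -308/15)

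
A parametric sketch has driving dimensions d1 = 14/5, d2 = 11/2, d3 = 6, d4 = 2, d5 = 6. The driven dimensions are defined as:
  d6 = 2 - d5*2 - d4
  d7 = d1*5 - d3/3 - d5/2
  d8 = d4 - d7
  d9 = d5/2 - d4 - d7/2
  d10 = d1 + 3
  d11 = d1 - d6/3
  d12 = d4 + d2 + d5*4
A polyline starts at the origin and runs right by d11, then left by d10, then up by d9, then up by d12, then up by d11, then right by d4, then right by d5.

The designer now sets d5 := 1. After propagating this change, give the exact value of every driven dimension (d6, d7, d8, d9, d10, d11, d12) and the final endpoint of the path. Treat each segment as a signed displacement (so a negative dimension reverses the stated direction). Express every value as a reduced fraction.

Apply edit: d5 := 1
  d6 = 2 - d5*2 - d4 = -2
  d7 = d1*5 - d3/3 - d5/2 = 23/2
  d8 = d4 - d7 = -19/2
  d9 = d5/2 - d4 - d7/2 = -29/4
  d10 = d1 + 3 = 29/5
  d11 = d1 - d6/3 = 52/15
  d12 = d4 + d2 + d5*4 = 23/2
Walk from origin (0, 0):
  seg 1: right by d11 = 52/15 → (52/15, 0)
  seg 2: left by d10 = 29/5 → (-7/3, 0)
  seg 3: up by d9 = -29/4 → (-7/3, -29/4)
  seg 4: up by d12 = 23/2 → (-7/3, 17/4)
  seg 5: up by d11 = 52/15 → (-7/3, 463/60)
  seg 6: right by d4 = 2 → (-1/3, 463/60)
  seg 7: right by d5 = 1 → (2/3, 463/60)

d6 = -2
d7 = 23/2
d8 = -19/2
d9 = -29/4
d10 = 29/5
d11 = 52/15
d12 = 23/2
endpoint = (2/3, 463/60)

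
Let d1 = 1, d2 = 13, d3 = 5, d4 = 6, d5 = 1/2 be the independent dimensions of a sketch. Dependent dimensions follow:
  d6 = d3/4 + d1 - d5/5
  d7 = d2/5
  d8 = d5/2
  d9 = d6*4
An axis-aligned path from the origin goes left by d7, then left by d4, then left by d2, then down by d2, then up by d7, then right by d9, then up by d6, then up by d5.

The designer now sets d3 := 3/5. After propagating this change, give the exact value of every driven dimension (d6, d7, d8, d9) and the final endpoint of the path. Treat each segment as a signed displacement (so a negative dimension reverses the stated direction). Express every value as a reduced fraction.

Apply edit: d3 := 3/5
  d6 = d3/4 + d1 - d5/5 = 21/20
  d7 = d2/5 = 13/5
  d8 = d5/2 = 1/4
  d9 = d6*4 = 21/5
Walk from origin (0, 0):
  seg 1: left by d7 = 13/5 → (-13/5, 0)
  seg 2: left by d4 = 6 → (-43/5, 0)
  seg 3: left by d2 = 13 → (-108/5, 0)
  seg 4: down by d2 = 13 → (-108/5, -13)
  seg 5: up by d7 = 13/5 → (-108/5, -52/5)
  seg 6: right by d9 = 21/5 → (-87/5, -52/5)
  seg 7: up by d6 = 21/20 → (-87/5, -187/20)
  seg 8: up by d5 = 1/2 → (-87/5, -177/20)

d6 = 21/20
d7 = 13/5
d8 = 1/4
d9 = 21/5
endpoint = (-87/5, -177/20)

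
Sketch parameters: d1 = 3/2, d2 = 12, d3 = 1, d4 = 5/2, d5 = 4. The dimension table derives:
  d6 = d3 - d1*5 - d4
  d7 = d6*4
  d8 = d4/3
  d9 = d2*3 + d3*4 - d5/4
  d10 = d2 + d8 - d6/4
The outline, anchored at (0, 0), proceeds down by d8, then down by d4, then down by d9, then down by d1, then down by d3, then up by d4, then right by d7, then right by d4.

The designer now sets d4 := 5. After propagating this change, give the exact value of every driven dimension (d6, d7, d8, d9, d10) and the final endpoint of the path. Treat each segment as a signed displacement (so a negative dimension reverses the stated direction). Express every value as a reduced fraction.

Apply edit: d4 := 5
  d6 = d3 - d1*5 - d4 = -23/2
  d7 = d6*4 = -46
  d8 = d4/3 = 5/3
  d9 = d2*3 + d3*4 - d5/4 = 39
  d10 = d2 + d8 - d6/4 = 397/24
Walk from origin (0, 0):
  seg 1: down by d8 = 5/3 → (0, -5/3)
  seg 2: down by d4 = 5 → (0, -20/3)
  seg 3: down by d9 = 39 → (0, -137/3)
  seg 4: down by d1 = 3/2 → (0, -283/6)
  seg 5: down by d3 = 1 → (0, -289/6)
  seg 6: up by d4 = 5 → (0, -259/6)
  seg 7: right by d7 = -46 → (-46, -259/6)
  seg 8: right by d4 = 5 → (-41, -259/6)

d6 = -23/2
d7 = -46
d8 = 5/3
d9 = 39
d10 = 397/24
endpoint = (-41, -259/6)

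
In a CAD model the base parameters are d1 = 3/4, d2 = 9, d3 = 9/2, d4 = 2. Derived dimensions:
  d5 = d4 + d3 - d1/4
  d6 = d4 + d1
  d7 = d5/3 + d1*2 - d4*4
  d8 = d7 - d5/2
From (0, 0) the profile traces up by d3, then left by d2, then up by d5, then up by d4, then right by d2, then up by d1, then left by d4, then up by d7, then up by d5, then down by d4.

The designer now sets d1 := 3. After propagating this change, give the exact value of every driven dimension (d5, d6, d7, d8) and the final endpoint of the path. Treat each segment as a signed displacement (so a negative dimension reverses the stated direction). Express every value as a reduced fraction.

Apply edit: d1 := 3
  d5 = d4 + d3 - d1/4 = 23/4
  d6 = d4 + d1 = 5
  d7 = d5/3 + d1*2 - d4*4 = -1/12
  d8 = d7 - d5/2 = -71/24
Walk from origin (0, 0):
  seg 1: up by d3 = 9/2 → (0, 9/2)
  seg 2: left by d2 = 9 → (-9, 9/2)
  seg 3: up by d5 = 23/4 → (-9, 41/4)
  seg 4: up by d4 = 2 → (-9, 49/4)
  seg 5: right by d2 = 9 → (0, 49/4)
  seg 6: up by d1 = 3 → (0, 61/4)
  seg 7: left by d4 = 2 → (-2, 61/4)
  seg 8: up by d7 = -1/12 → (-2, 91/6)
  seg 9: up by d5 = 23/4 → (-2, 251/12)
  seg 10: down by d4 = 2 → (-2, 227/12)

d5 = 23/4
d6 = 5
d7 = -1/12
d8 = -71/24
endpoint = (-2, 227/12)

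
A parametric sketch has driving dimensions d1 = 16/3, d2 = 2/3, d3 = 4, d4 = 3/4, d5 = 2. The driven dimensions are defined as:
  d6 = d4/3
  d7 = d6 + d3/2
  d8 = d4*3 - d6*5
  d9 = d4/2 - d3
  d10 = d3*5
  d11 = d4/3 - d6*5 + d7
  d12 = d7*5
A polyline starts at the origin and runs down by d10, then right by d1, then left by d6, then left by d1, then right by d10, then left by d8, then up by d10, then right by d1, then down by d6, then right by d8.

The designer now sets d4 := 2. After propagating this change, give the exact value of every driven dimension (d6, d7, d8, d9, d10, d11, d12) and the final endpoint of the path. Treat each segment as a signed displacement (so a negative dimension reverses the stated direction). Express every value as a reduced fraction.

d6 = 2/3
d7 = 8/3
d8 = 8/3
d9 = -3
d10 = 20
d11 = 0
d12 = 40/3
endpoint = (74/3, -2/3)

Apply edit: d4 := 2
  d6 = d4/3 = 2/3
  d7 = d6 + d3/2 = 8/3
  d8 = d4*3 - d6*5 = 8/3
  d9 = d4/2 - d3 = -3
  d10 = d3*5 = 20
  d11 = d4/3 - d6*5 + d7 = 0
  d12 = d7*5 = 40/3
Walk from origin (0, 0):
  seg 1: down by d10 = 20 → (0, -20)
  seg 2: right by d1 = 16/3 → (16/3, -20)
  seg 3: left by d6 = 2/3 → (14/3, -20)
  seg 4: left by d1 = 16/3 → (-2/3, -20)
  seg 5: right by d10 = 20 → (58/3, -20)
  seg 6: left by d8 = 8/3 → (50/3, -20)
  seg 7: up by d10 = 20 → (50/3, 0)
  seg 8: right by d1 = 16/3 → (22, 0)
  seg 9: down by d6 = 2/3 → (22, -2/3)
  seg 10: right by d8 = 8/3 → (74/3, -2/3)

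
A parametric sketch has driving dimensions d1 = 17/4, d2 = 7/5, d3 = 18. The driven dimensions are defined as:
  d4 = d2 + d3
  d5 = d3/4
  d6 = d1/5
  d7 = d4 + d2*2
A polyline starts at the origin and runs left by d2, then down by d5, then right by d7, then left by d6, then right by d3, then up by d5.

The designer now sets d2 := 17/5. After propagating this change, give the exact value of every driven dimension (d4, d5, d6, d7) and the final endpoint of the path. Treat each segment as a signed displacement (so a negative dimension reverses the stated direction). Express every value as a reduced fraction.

d4 = 107/5
d5 = 9/2
d6 = 17/20
d7 = 141/5
endpoint = (839/20, 0)

Apply edit: d2 := 17/5
  d4 = d2 + d3 = 107/5
  d5 = d3/4 = 9/2
  d6 = d1/5 = 17/20
  d7 = d4 + d2*2 = 141/5
Walk from origin (0, 0):
  seg 1: left by d2 = 17/5 → (-17/5, 0)
  seg 2: down by d5 = 9/2 → (-17/5, -9/2)
  seg 3: right by d7 = 141/5 → (124/5, -9/2)
  seg 4: left by d6 = 17/20 → (479/20, -9/2)
  seg 5: right by d3 = 18 → (839/20, -9/2)
  seg 6: up by d5 = 9/2 → (839/20, 0)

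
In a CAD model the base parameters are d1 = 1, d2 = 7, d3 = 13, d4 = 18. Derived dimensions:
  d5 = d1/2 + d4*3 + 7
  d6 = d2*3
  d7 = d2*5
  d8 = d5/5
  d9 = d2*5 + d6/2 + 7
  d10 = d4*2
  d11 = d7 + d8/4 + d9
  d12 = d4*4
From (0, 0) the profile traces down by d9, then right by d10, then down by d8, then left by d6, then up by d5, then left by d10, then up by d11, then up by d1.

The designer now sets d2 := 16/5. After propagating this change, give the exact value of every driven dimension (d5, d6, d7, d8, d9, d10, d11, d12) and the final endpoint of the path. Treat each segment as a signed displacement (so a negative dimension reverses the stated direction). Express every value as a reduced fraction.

Apply edit: d2 := 16/5
  d5 = d1/2 + d4*3 + 7 = 123/2
  d6 = d2*3 = 48/5
  d7 = d2*5 = 16
  d8 = d5/5 = 123/10
  d9 = d2*5 + d6/2 + 7 = 139/5
  d10 = d4*2 = 36
  d11 = d7 + d8/4 + d9 = 375/8
  d12 = d4*4 = 72
Walk from origin (0, 0):
  seg 1: down by d9 = 139/5 → (0, -139/5)
  seg 2: right by d10 = 36 → (36, -139/5)
  seg 3: down by d8 = 123/10 → (36, -401/10)
  seg 4: left by d6 = 48/5 → (132/5, -401/10)
  seg 5: up by d5 = 123/2 → (132/5, 107/5)
  seg 6: left by d10 = 36 → (-48/5, 107/5)
  seg 7: up by d11 = 375/8 → (-48/5, 2731/40)
  seg 8: up by d1 = 1 → (-48/5, 2771/40)

d5 = 123/2
d6 = 48/5
d7 = 16
d8 = 123/10
d9 = 139/5
d10 = 36
d11 = 375/8
d12 = 72
endpoint = (-48/5, 2771/40)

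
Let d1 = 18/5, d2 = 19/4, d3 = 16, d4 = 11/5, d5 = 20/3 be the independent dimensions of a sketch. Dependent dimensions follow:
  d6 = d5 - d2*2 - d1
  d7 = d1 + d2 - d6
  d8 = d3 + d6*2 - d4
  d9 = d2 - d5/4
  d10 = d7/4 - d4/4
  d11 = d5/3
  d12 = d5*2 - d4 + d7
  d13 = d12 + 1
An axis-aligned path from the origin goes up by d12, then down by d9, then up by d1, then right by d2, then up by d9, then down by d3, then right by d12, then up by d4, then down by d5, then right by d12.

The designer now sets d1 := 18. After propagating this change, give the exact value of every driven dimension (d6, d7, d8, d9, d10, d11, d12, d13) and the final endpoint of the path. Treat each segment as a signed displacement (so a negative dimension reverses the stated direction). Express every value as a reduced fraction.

Apply edit: d1 := 18
  d6 = d5 - d2*2 - d1 = -125/6
  d7 = d1 + d2 - d6 = 523/12
  d8 = d3 + d6*2 - d4 = -418/15
  d9 = d2 - d5/4 = 37/12
  d10 = d7/4 - d4/4 = 2483/240
  d11 = d5/3 = 20/9
  d12 = d5*2 - d4 + d7 = 3283/60
  d13 = d12 + 1 = 3343/60
Walk from origin (0, 0):
  seg 1: up by d12 = 3283/60 → (0, 3283/60)
  seg 2: down by d9 = 37/12 → (0, 1549/30)
  seg 3: up by d1 = 18 → (0, 2089/30)
  seg 4: right by d2 = 19/4 → (19/4, 2089/30)
  seg 5: up by d9 = 37/12 → (19/4, 4363/60)
  seg 6: down by d3 = 16 → (19/4, 3403/60)
  seg 7: right by d12 = 3283/60 → (892/15, 3403/60)
  seg 8: up by d4 = 11/5 → (892/15, 707/12)
  seg 9: down by d5 = 20/3 → (892/15, 209/4)
  seg 10: right by d12 = 3283/60 → (6851/60, 209/4)

d6 = -125/6
d7 = 523/12
d8 = -418/15
d9 = 37/12
d10 = 2483/240
d11 = 20/9
d12 = 3283/60
d13 = 3343/60
endpoint = (6851/60, 209/4)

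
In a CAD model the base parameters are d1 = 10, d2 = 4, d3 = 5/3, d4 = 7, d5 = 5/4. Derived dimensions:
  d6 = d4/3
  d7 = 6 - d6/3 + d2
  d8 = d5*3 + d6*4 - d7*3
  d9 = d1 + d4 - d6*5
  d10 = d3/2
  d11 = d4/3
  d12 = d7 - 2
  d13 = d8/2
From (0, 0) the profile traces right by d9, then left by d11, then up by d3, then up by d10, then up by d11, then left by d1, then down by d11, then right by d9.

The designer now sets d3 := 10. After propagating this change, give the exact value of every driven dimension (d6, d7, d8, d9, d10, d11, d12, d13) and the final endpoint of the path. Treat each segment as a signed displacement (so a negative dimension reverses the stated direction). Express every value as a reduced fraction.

d6 = 7/3
d7 = 83/9
d8 = -175/12
d9 = 16/3
d10 = 5
d11 = 7/3
d12 = 65/9
d13 = -175/24
endpoint = (-5/3, 15)

Apply edit: d3 := 10
  d6 = d4/3 = 7/3
  d7 = 6 - d6/3 + d2 = 83/9
  d8 = d5*3 + d6*4 - d7*3 = -175/12
  d9 = d1 + d4 - d6*5 = 16/3
  d10 = d3/2 = 5
  d11 = d4/3 = 7/3
  d12 = d7 - 2 = 65/9
  d13 = d8/2 = -175/24
Walk from origin (0, 0):
  seg 1: right by d9 = 16/3 → (16/3, 0)
  seg 2: left by d11 = 7/3 → (3, 0)
  seg 3: up by d3 = 10 → (3, 10)
  seg 4: up by d10 = 5 → (3, 15)
  seg 5: up by d11 = 7/3 → (3, 52/3)
  seg 6: left by d1 = 10 → (-7, 52/3)
  seg 7: down by d11 = 7/3 → (-7, 15)
  seg 8: right by d9 = 16/3 → (-5/3, 15)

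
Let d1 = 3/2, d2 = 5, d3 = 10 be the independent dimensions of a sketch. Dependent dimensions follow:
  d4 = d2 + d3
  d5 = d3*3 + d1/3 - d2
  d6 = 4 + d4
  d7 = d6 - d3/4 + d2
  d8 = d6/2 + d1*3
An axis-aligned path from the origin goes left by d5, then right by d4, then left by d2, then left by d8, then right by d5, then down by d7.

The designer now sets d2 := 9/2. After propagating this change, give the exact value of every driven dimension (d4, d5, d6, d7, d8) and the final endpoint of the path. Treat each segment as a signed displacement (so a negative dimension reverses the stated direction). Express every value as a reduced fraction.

Apply edit: d2 := 9/2
  d4 = d2 + d3 = 29/2
  d5 = d3*3 + d1/3 - d2 = 26
  d6 = 4 + d4 = 37/2
  d7 = d6 - d3/4 + d2 = 41/2
  d8 = d6/2 + d1*3 = 55/4
Walk from origin (0, 0):
  seg 1: left by d5 = 26 → (-26, 0)
  seg 2: right by d4 = 29/2 → (-23/2, 0)
  seg 3: left by d2 = 9/2 → (-16, 0)
  seg 4: left by d8 = 55/4 → (-119/4, 0)
  seg 5: right by d5 = 26 → (-15/4, 0)
  seg 6: down by d7 = 41/2 → (-15/4, -41/2)

d4 = 29/2
d5 = 26
d6 = 37/2
d7 = 41/2
d8 = 55/4
endpoint = (-15/4, -41/2)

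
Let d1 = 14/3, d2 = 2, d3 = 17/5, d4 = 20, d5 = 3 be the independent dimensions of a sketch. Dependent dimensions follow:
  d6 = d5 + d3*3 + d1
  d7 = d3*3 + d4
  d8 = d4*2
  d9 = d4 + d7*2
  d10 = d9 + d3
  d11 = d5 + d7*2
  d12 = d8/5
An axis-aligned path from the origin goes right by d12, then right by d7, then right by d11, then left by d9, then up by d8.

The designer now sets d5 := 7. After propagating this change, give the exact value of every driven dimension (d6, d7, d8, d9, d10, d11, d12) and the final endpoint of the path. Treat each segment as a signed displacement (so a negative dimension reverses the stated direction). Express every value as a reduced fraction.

Apply edit: d5 := 7
  d6 = d5 + d3*3 + d1 = 328/15
  d7 = d3*3 + d4 = 151/5
  d8 = d4*2 = 40
  d9 = d4 + d7*2 = 402/5
  d10 = d9 + d3 = 419/5
  d11 = d5 + d7*2 = 337/5
  d12 = d8/5 = 8
Walk from origin (0, 0):
  seg 1: right by d12 = 8 → (8, 0)
  seg 2: right by d7 = 151/5 → (191/5, 0)
  seg 3: right by d11 = 337/5 → (528/5, 0)
  seg 4: left by d9 = 402/5 → (126/5, 0)
  seg 5: up by d8 = 40 → (126/5, 40)

d6 = 328/15
d7 = 151/5
d8 = 40
d9 = 402/5
d10 = 419/5
d11 = 337/5
d12 = 8
endpoint = (126/5, 40)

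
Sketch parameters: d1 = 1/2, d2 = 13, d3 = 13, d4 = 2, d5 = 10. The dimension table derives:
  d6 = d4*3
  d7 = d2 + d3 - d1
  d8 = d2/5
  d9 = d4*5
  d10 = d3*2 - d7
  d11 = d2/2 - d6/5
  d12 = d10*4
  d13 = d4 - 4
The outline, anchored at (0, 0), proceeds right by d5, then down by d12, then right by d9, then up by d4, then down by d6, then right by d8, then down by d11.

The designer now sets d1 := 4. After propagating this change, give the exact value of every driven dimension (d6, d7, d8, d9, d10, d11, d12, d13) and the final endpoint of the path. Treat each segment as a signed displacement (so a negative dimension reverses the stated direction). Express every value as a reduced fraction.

d6 = 6
d7 = 22
d8 = 13/5
d9 = 10
d10 = 4
d11 = 53/10
d12 = 16
d13 = -2
endpoint = (113/5, -253/10)

Apply edit: d1 := 4
  d6 = d4*3 = 6
  d7 = d2 + d3 - d1 = 22
  d8 = d2/5 = 13/5
  d9 = d4*5 = 10
  d10 = d3*2 - d7 = 4
  d11 = d2/2 - d6/5 = 53/10
  d12 = d10*4 = 16
  d13 = d4 - 4 = -2
Walk from origin (0, 0):
  seg 1: right by d5 = 10 → (10, 0)
  seg 2: down by d12 = 16 → (10, -16)
  seg 3: right by d9 = 10 → (20, -16)
  seg 4: up by d4 = 2 → (20, -14)
  seg 5: down by d6 = 6 → (20, -20)
  seg 6: right by d8 = 13/5 → (113/5, -20)
  seg 7: down by d11 = 53/10 → (113/5, -253/10)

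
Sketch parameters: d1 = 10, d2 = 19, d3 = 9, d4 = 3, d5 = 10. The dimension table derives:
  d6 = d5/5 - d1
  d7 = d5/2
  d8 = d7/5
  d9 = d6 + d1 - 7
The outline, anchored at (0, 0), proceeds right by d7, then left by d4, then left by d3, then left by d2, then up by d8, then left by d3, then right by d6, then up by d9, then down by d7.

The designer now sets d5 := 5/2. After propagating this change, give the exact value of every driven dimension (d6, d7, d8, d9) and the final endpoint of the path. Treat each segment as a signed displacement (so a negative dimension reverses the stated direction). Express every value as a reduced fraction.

d6 = -19/2
d7 = 5/4
d8 = 1/4
d9 = -13/2
endpoint = (-193/4, -15/2)

Apply edit: d5 := 5/2
  d6 = d5/5 - d1 = -19/2
  d7 = d5/2 = 5/4
  d8 = d7/5 = 1/4
  d9 = d6 + d1 - 7 = -13/2
Walk from origin (0, 0):
  seg 1: right by d7 = 5/4 → (5/4, 0)
  seg 2: left by d4 = 3 → (-7/4, 0)
  seg 3: left by d3 = 9 → (-43/4, 0)
  seg 4: left by d2 = 19 → (-119/4, 0)
  seg 5: up by d8 = 1/4 → (-119/4, 1/4)
  seg 6: left by d3 = 9 → (-155/4, 1/4)
  seg 7: right by d6 = -19/2 → (-193/4, 1/4)
  seg 8: up by d9 = -13/2 → (-193/4, -25/4)
  seg 9: down by d7 = 5/4 → (-193/4, -15/2)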